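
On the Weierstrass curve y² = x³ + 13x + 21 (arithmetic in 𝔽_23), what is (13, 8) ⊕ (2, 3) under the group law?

(16, 22)

(13, 8) + (2, 3). λ = (3 - 8)/(2 - 13) ≡ 18/12 mod 23. 12⁻¹ ≡ 2 (mod 23), so λ ≡ 13.
  x = λ² - 13 - 2 = 169 - 15 ≡ 16; y = λ·(13 - 16) - 8 ≡ 22. → (16, 22)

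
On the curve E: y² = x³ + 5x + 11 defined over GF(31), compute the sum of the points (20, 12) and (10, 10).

(6, 28)

(20, 12) + (10, 10). λ = (10 - 12)/(10 - 20) ≡ 29/21 mod 31. 21⁻¹ ≡ 3 (mod 31), so λ ≡ 25.
  x = λ² - 20 - 10 = 625 - 30 ≡ 6; y = λ·(20 - 6) - 12 ≡ 28. → (6, 28)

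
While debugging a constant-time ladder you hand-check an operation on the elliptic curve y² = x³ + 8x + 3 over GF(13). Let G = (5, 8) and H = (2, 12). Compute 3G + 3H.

First 3G:
Repeated addition: build up to 3G.
2G: tangent at (5, 8): λ = (3·5² + 8)/(2·8) ≡ 5/3. 3⁻¹ ≡ 9 (mod 13), so λ ≡ 5·9 ≡ 6.
  x = λ² - 5 - 5 = 36 - 10 ≡ 0; y = λ·(5 - 0) - 8 ≡ 9. → (0, 9)
3G: (0, 9) + (5, 8). λ = (8 - 9)/(5 - 0) ≡ 12/5 mod 13. 5⁻¹ ≡ 8 (mod 13) since 5·8 = 40 ≡ 1, so λ ≡ 5.
  x = λ² - 0 - 5 = 25 - 5 ≡ 7; y = λ·(0 - 7) - 9 ≡ 8. → (7, 8)
3G = (7, 8).
Next 3H:
Repeated addition: build up to 3H.
2H: tangent at (2, 12): λ = (3·2² + 8)/(2·12) ≡ 7/11. 11⁻¹ ≡ 6 (mod 13), so λ ≡ 7·6 ≡ 3.
  x = λ² - 2 - 2 = 9 - 4 ≡ 5; y = λ·(2 - 5) - 12 ≡ 5. → (5, 5)
3H: (5, 5) + (2, 12). λ = (12 - 5)/(2 - 5) ≡ 7/10 mod 13. 10⁻¹ ≡ 4 (mod 13), so λ ≡ 2.
  x = λ² - 5 - 2 = 4 - 7 ≡ 10; y = λ·(5 - 10) - 5 ≡ 11. → (10, 11)
3H = (10, 11).
Finally 3G + 3H:
(7, 8) + (10, 11). λ = (11 - 8)/(10 - 7) ≡ 3/3 mod 13. 3⁻¹ ≡ 9 (mod 13) since 3·9 = 27 ≡ 1, so λ ≡ 1.
  x = λ² - 7 - 10 = 1 - 17 ≡ 10; y = λ·(7 - 10) - 8 ≡ 2. → (10, 2)

(10, 2)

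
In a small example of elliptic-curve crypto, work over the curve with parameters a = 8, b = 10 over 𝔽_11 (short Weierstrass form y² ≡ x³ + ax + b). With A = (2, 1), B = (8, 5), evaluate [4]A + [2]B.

First 4A:
Repeated addition: build up to 4A.
2A: tangent at (2, 1): λ = (3·2² + 8)/(2·1) ≡ 9/2. 2⁻¹ ≡ 6 (mod 11) since 2·6 = 12 ≡ 1, so λ ≡ 9·6 ≡ 10.
  x = λ² - 2 - 2 = 100 - 4 ≡ 8; y = λ·(2 - 8) - 1 ≡ 5. → (8, 5)
3A: (8, 5) + (2, 1). λ = (1 - 5)/(2 - 8) ≡ 7/5 mod 11. 5⁻¹ ≡ 9 (mod 11) since 5·9 = 45 ≡ 1, so λ ≡ 8.
  x = λ² - 8 - 2 = 64 - 10 ≡ 10; y = λ·(8 - 10) - 5 ≡ 1. → (10, 1)
4A: (10, 1) + (2, 1). λ = (1 - 1)/(2 - 10) ≡ 0/3 mod 11. 3⁻¹ ≡ 4 (mod 11) since 3·4 = 12 ≡ 1, so λ ≡ 0.
  x = λ² - 10 - 2 = 0 - 12 ≡ 10; y = λ·(10 - 10) - 1 ≡ 10. → (10, 10)
4A = (10, 10).
Next 2B:
Repeated addition: build up to 2B.
2B: tangent at (8, 5): λ = (3·8² + 8)/(2·5) ≡ 2/10. 10⁻¹ ≡ 10 (mod 11), so λ ≡ 2·10 ≡ 9.
  x = λ² - 8 - 8 = 81 - 16 ≡ 10; y = λ·(8 - 10) - 5 ≡ 10. → (10, 10)
2B = (10, 10).
Finally 4A + 2B:
tangent at (10, 10): λ = (3·10² + 8)/(2·10) ≡ 0/9. 9⁻¹ ≡ 5 (mod 11), so λ ≡ 0·5 ≡ 0.
  x = λ² - 10 - 10 = 0 - 20 ≡ 2; y = λ·(10 - 2) - 10 ≡ 1. → (2, 1)

(2, 1)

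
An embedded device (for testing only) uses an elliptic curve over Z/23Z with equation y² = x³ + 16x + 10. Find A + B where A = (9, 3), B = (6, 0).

(9, 20)

(9, 3) + (6, 0). λ = (0 - 3)/(6 - 9) ≡ 20/20 mod 23. 20⁻¹ ≡ 15 (mod 23), so λ ≡ 1.
  x = λ² - 9 - 6 = 1 - 15 ≡ 9; y = λ·(9 - 9) - 3 ≡ 20. → (9, 20)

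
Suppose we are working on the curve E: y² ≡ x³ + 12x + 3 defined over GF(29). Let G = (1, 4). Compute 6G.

(2, 8)

Repeated addition: build up to 6G.
2G: tangent at (1, 4): λ = (3·1² + 12)/(2·4) ≡ 15/8. 8⁻¹ ≡ 11 (mod 29), so λ ≡ 15·11 ≡ 20.
  x = λ² - 1 - 1 = 400 - 2 ≡ 21; y = λ·(1 - 21) - 4 ≡ 2. → (21, 2)
3G: (21, 2) + (1, 4). λ = (4 - 2)/(1 - 21) ≡ 2/9 mod 29. 9⁻¹ ≡ 13 (mod 29), so λ ≡ 26.
  x = λ² - 21 - 1 = 676 - 22 ≡ 16; y = λ·(21 - 16) - 2 ≡ 12. → (16, 12)
4G: (16, 12) + (1, 4). λ = (4 - 12)/(1 - 16) ≡ 21/14 mod 29. 14⁻¹ ≡ 27 (mod 29) since 14·27 = 378 ≡ 1, so λ ≡ 16.
  x = λ² - 16 - 1 = 256 - 17 ≡ 7; y = λ·(16 - 7) - 12 ≡ 16. → (7, 16)
5G: (7, 16) + (1, 4). λ = (4 - 16)/(1 - 7) ≡ 17/23 mod 29. 23⁻¹ ≡ 24 (mod 29), so λ ≡ 2.
  x = λ² - 7 - 1 = 4 - 8 ≡ 25; y = λ·(7 - 25) - 16 ≡ 6. → (25, 6)
6G: (25, 6) + (1, 4). λ = (4 - 6)/(1 - 25) ≡ 27/5 mod 29. 5⁻¹ ≡ 6 (mod 29), so λ ≡ 17.
  x = λ² - 25 - 1 = 289 - 26 ≡ 2; y = λ·(25 - 2) - 6 ≡ 8. → (2, 8)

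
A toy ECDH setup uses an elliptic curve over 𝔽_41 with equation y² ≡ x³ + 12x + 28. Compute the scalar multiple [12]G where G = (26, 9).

Double-and-add on 12 = (1100)₂. Start with G = (26, 9) for the leading 1-bit.
double: tangent at (26, 9): λ = (3·26² + 12)/(2·9) ≡ 31/18. 18⁻¹ ≡ 16 (mod 41) since 18·16 = 288 ≡ 1, so λ ≡ 31·16 ≡ 4.
  x = λ² - 26 - 26 = 16 - 52 ≡ 5; y = λ·(26 - 5) - 9 ≡ 34. → (5, 34)
add G: (5, 34) + (26, 9). λ = (9 - 34)/(26 - 5) ≡ 16/21 mod 41. 21⁻¹ ≡ 2 (mod 41) since 21·2 = 42 ≡ 1, so λ ≡ 32.
  x = λ² - 5 - 26 = 1024 - 31 ≡ 9; y = λ·(5 - 9) - 34 ≡ 2. → (9, 2)
double: tangent at (9, 2): λ = (3·9² + 12)/(2·2) ≡ 9/4. 4⁻¹ ≡ 31 (mod 41), so λ ≡ 9·31 ≡ 33.
  x = λ² - 9 - 9 = 1089 - 18 ≡ 5; y = λ·(9 - 5) - 2 ≡ 7. → (5, 7)
double: tangent at (5, 7): λ = (3·5² + 12)/(2·7) ≡ 5/14. 14⁻¹ ≡ 3 (mod 41), so λ ≡ 5·3 ≡ 15.
  x = λ² - 5 - 5 = 225 - 10 ≡ 10; y = λ·(5 - 10) - 7 ≡ 0. → (10, 0)

(10, 0)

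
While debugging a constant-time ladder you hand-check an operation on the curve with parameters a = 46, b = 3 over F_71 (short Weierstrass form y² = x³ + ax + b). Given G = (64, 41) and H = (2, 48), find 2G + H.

First 2G:
Repeated addition: build up to 2G.
2G: tangent at (64, 41): λ = (3·64² + 46)/(2·41) ≡ 51/11. 11⁻¹ ≡ 13 (mod 71), so λ ≡ 51·13 ≡ 24.
  x = λ² - 64 - 64 = 576 - 128 ≡ 22; y = λ·(64 - 22) - 41 ≡ 44. → (22, 44)
2G = (22, 44).
Finally 2G + H:
(22, 44) + (2, 48). λ = (48 - 44)/(2 - 22) ≡ 4/51 mod 71. 51⁻¹ ≡ 39 (mod 71) since 51·39 = 1989 ≡ 1, so λ ≡ 14.
  x = λ² - 22 - 2 = 196 - 24 ≡ 30; y = λ·(22 - 30) - 44 ≡ 57. → (30, 57)

(30, 57)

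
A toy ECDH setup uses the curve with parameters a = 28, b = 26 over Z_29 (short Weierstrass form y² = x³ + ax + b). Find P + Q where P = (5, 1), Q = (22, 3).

(5, 1) + (22, 3). λ = (3 - 1)/(22 - 5) ≡ 2/17 mod 29. 17⁻¹ ≡ 12 (mod 29) since 17·12 = 204 ≡ 1, so λ ≡ 24.
  x = λ² - 5 - 22 = 576 - 27 ≡ 27; y = λ·(5 - 27) - 1 ≡ 22. → (27, 22)

(27, 22)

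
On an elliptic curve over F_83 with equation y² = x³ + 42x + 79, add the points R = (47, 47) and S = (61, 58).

(15, 73)

(47, 47) + (61, 58). λ = (58 - 47)/(61 - 47) ≡ 11/14 mod 83. 14⁻¹ ≡ 6 (mod 83), so λ ≡ 66.
  x = λ² - 47 - 61 = 4356 - 108 ≡ 15; y = λ·(47 - 15) - 47 ≡ 73. → (15, 73)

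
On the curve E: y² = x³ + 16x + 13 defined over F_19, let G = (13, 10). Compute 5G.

Repeated addition: build up to 5G.
2G: tangent at (13, 10): λ = (3·13² + 16)/(2·10) ≡ 10/1. 1⁻¹ ≡ 1 (mod 19), so λ ≡ 10·1 ≡ 10.
  x = λ² - 13 - 13 = 100 - 26 ≡ 17; y = λ·(13 - 17) - 10 ≡ 7. → (17, 7)
3G: (17, 7) + (13, 10). λ = (10 - 7)/(13 - 17) ≡ 3/15 mod 19. 15⁻¹ ≡ 14 (mod 19) since 15·14 = 210 ≡ 1, so λ ≡ 4.
  x = λ² - 17 - 13 = 16 - 30 ≡ 5; y = λ·(17 - 5) - 7 ≡ 3. → (5, 3)
4G: (5, 3) + (13, 10). λ = (10 - 3)/(13 - 5) ≡ 7/8 mod 19. 8⁻¹ ≡ 12 (mod 19) since 8·12 = 96 ≡ 1, so λ ≡ 8.
  x = λ² - 5 - 13 = 64 - 18 ≡ 8; y = λ·(5 - 8) - 3 ≡ 11. → (8, 11)
5G: (8, 11) + (13, 10). λ = (10 - 11)/(13 - 8) ≡ 18/5 mod 19. 5⁻¹ ≡ 4 (mod 19) since 5·4 = 20 ≡ 1, so λ ≡ 15.
  x = λ² - 8 - 13 = 225 - 21 ≡ 14; y = λ·(8 - 14) - 11 ≡ 13. → (14, 13)

(14, 13)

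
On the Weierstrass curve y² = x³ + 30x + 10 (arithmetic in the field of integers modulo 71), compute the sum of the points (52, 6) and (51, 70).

(52, 6) + (51, 70). λ = (70 - 6)/(51 - 52) ≡ 64/70 mod 71. 70⁻¹ ≡ 70 (mod 71) since 70·70 = 4900 ≡ 1, so λ ≡ 7.
  x = λ² - 52 - 51 = 49 - 103 ≡ 17; y = λ·(52 - 17) - 6 ≡ 26. → (17, 26)

(17, 26)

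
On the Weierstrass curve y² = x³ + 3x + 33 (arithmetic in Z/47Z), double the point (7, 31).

tangent at (7, 31): λ = (3·7² + 3)/(2·31) ≡ 9/15. 15⁻¹ ≡ 22 (mod 47) since 15·22 = 330 ≡ 1, so λ ≡ 9·22 ≡ 10.
  x = λ² - 7 - 7 = 100 - 14 ≡ 39; y = λ·(7 - 39) - 31 ≡ 25. → (39, 25)

(39, 25)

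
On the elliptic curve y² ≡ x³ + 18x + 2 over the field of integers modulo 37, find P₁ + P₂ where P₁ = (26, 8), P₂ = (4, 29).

(26, 8) + (4, 29). λ = (29 - 8)/(4 - 26) ≡ 21/15 mod 37. 15⁻¹ ≡ 5 (mod 37), so λ ≡ 31.
  x = λ² - 26 - 4 = 961 - 30 ≡ 6; y = λ·(26 - 6) - 8 ≡ 20. → (6, 20)

(6, 20)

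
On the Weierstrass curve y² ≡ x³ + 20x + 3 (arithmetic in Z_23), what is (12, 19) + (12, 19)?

tangent at (12, 19): λ = (3·12² + 20)/(2·19) ≡ 15/15. 15⁻¹ ≡ 20 (mod 23), so λ ≡ 15·20 ≡ 1.
  x = λ² - 12 - 12 = 1 - 24 ≡ 0; y = λ·(12 - 0) - 19 ≡ 16. → (0, 16)

(0, 16)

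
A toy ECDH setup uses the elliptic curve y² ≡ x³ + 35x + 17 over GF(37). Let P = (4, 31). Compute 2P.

(18, 35)

tangent at (4, 31): λ = (3·4² + 35)/(2·31) ≡ 9/25. 25⁻¹ ≡ 3 (mod 37), so λ ≡ 9·3 ≡ 27.
  x = λ² - 4 - 4 = 729 - 8 ≡ 18; y = λ·(4 - 18) - 31 ≡ 35. → (18, 35)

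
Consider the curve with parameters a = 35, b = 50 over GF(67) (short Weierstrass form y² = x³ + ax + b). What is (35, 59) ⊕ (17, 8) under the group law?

(35, 59) + (17, 8). λ = (8 - 59)/(17 - 35) ≡ 16/49 mod 67. 49⁻¹ ≡ 26 (mod 67), so λ ≡ 14.
  x = λ² - 35 - 17 = 196 - 52 ≡ 10; y = λ·(35 - 10) - 59 ≡ 23. → (10, 23)

(10, 23)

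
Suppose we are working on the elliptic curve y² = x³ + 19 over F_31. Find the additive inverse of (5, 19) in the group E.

(5, 12)

-(5, 19) = (5, -19 mod 31) = (5, 12).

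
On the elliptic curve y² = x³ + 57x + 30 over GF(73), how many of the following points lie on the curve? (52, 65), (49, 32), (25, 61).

(52, 65): 65² ≡ 64, rhs ≡ 11 → off.
(49, 32): 32² ≡ 2, rhs ≡ 22 → off.
(25, 61): 61² ≡ 71, rhs ≡ 71 → on.

1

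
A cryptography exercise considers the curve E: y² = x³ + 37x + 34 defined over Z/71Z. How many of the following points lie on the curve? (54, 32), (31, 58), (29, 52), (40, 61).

(54, 32): 32² ≡ 30, rhs ≡ 30 → on.
(31, 58): 58² ≡ 27, rhs ≡ 16 → off.
(29, 52): 52² ≡ 6, rhs ≡ 7 → off.
(40, 61): 61² ≡ 29, rhs ≡ 52 → off.

1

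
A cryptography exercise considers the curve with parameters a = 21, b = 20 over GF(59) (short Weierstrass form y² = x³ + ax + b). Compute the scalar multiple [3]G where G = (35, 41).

(16, 26)

Repeated addition: build up to 3G.
2G: tangent at (35, 41): λ = (3·35² + 21)/(2·41) ≡ 38/23. 23⁻¹ ≡ 18 (mod 59) since 23·18 = 414 ≡ 1, so λ ≡ 38·18 ≡ 35.
  x = λ² - 35 - 35 = 1225 - 70 ≡ 34; y = λ·(35 - 34) - 41 ≡ 53. → (34, 53)
3G: (34, 53) + (35, 41). λ = (41 - 53)/(35 - 34) ≡ 47/1 mod 59. 1⁻¹ ≡ 1 (mod 59), so λ ≡ 47.
  x = λ² - 34 - 35 = 2209 - 69 ≡ 16; y = λ·(34 - 16) - 53 ≡ 26. → (16, 26)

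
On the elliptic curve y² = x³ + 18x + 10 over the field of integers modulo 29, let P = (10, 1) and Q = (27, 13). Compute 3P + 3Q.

(15, 1)

First 3P:
Repeated addition: build up to 3P.
2P: tangent at (10, 1): λ = (3·10² + 18)/(2·1) ≡ 28/2. 2⁻¹ ≡ 15 (mod 29) since 2·15 = 30 ≡ 1, so λ ≡ 28·15 ≡ 14.
  x = λ² - 10 - 10 = 196 - 20 ≡ 2; y = λ·(10 - 2) - 1 ≡ 24. → (2, 24)
3P: (2, 24) + (10, 1). λ = (1 - 24)/(10 - 2) ≡ 6/8 mod 29. 8⁻¹ ≡ 11 (mod 29), so λ ≡ 8.
  x = λ² - 2 - 10 = 64 - 12 ≡ 23; y = λ·(2 - 23) - 24 ≡ 11. → (23, 11)
3P = (23, 11).
Next 3Q:
Repeated addition: build up to 3Q.
2Q: tangent at (27, 13): λ = (3·27² + 18)/(2·13) ≡ 1/26. 26⁻¹ ≡ 19 (mod 29) since 26·19 = 494 ≡ 1, so λ ≡ 1·19 ≡ 19.
  x = λ² - 27 - 27 = 361 - 54 ≡ 17; y = λ·(27 - 17) - 13 ≡ 3. → (17, 3)
3Q: (17, 3) + (27, 13). λ = (13 - 3)/(27 - 17) ≡ 10/10 mod 29. 10⁻¹ ≡ 3 (mod 29), so λ ≡ 1.
  x = λ² - 17 - 27 = 1 - 44 ≡ 15; y = λ·(17 - 15) - 3 ≡ 28. → (15, 28)
3Q = (15, 28).
Finally 3P + 3Q:
(23, 11) + (15, 28). λ = (28 - 11)/(15 - 23) ≡ 17/21 mod 29. 21⁻¹ ≡ 18 (mod 29) since 21·18 = 378 ≡ 1, so λ ≡ 16.
  x = λ² - 23 - 15 = 256 - 38 ≡ 15; y = λ·(23 - 15) - 11 ≡ 1. → (15, 1)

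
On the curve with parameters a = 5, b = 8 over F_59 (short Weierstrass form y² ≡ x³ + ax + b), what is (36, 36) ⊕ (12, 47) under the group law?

(15, 6)

(36, 36) + (12, 47). λ = (47 - 36)/(12 - 36) ≡ 11/35 mod 59. 35⁻¹ ≡ 27 (mod 59), so λ ≡ 2.
  x = λ² - 36 - 12 = 4 - 48 ≡ 15; y = λ·(36 - 15) - 36 ≡ 6. → (15, 6)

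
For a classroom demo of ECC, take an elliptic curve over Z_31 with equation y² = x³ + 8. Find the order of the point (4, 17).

2P: tangent at (4, 17): λ = (3·4² + 0)/(2·17) ≡ 17/3. 3⁻¹ ≡ 21 (mod 31) since 3·21 = 63 ≡ 1, so λ ≡ 17·21 ≡ 16.
  x = λ² - 4 - 4 = 256 - 8 ≡ 0; y = λ·(4 - 0) - 17 ≡ 16. → (0, 16)
3P: (0, 16) + (4, 17). λ = (17 - 16)/(4 - 0) ≡ 1/4 mod 31. 4⁻¹ ≡ 8 (mod 31) since 4·8 = 32 ≡ 1, so λ ≡ 8.
  x = λ² - 0 - 4 = 64 - 4 ≡ 29; y = λ·(0 - 29) - 16 ≡ 0. → (29, 0)
4P: (29, 0) + (4, 17). λ = (17 - 0)/(4 - 29) ≡ 17/6 mod 31. 6⁻¹ ≡ 26 (mod 31), so λ ≡ 8.
  x = λ² - 29 - 4 = 64 - 33 ≡ 0; y = λ·(29 - 0) - 0 ≡ 15. → (0, 15)
5P: (0, 15) + (4, 17). λ = (17 - 15)/(4 - 0) ≡ 2/4 mod 31. 4⁻¹ ≡ 8 (mod 31), so λ ≡ 16.
  x = λ² - 0 - 4 = 256 - 4 ≡ 4; y = λ·(0 - 4) - 15 ≡ 14. → (4, 14)
6P: (4, 14) + (4, 17): same x and y₁ ≡ -y₂, so the sum is O.
6P = O, so the order is 6.

6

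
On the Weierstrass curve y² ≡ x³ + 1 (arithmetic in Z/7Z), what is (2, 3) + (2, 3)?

(0, 1)

tangent at (2, 3): λ = (3·2² + 0)/(2·3) ≡ 5/6. 6⁻¹ ≡ 6 (mod 7), so λ ≡ 5·6 ≡ 2.
  x = λ² - 2 - 2 = 4 - 4 ≡ 0; y = λ·(2 - 0) - 3 ≡ 1. → (0, 1)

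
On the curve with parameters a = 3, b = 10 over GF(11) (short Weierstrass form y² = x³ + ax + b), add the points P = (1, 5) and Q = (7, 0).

(1, 5) + (7, 0). λ = (0 - 5)/(7 - 1) ≡ 6/6 mod 11. 6⁻¹ ≡ 2 (mod 11) since 6·2 = 12 ≡ 1, so λ ≡ 1.
  x = λ² - 1 - 7 = 1 - 8 ≡ 4; y = λ·(1 - 4) - 5 ≡ 3. → (4, 3)

(4, 3)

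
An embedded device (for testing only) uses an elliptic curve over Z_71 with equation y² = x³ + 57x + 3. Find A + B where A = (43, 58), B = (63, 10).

(2, 14)

(43, 58) + (63, 10). λ = (10 - 58)/(63 - 43) ≡ 23/20 mod 71. 20⁻¹ ≡ 32 (mod 71), so λ ≡ 26.
  x = λ² - 43 - 63 = 676 - 106 ≡ 2; y = λ·(43 - 2) - 58 ≡ 14. → (2, 14)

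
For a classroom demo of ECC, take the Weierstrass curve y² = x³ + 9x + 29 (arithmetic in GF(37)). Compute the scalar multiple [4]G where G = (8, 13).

Double-and-add on 4 = (100)₂. Start with G = (8, 13) for the leading 1-bit.
double: tangent at (8, 13): λ = (3·8² + 9)/(2·13) ≡ 16/26. 26⁻¹ ≡ 10 (mod 37), so λ ≡ 16·10 ≡ 12.
  x = λ² - 8 - 8 = 144 - 16 ≡ 17; y = λ·(8 - 17) - 13 ≡ 27. → (17, 27)
double: tangent at (17, 27): λ = (3·17² + 9)/(2·27) ≡ 25/17. 17⁻¹ ≡ 24 (mod 37), so λ ≡ 25·24 ≡ 8.
  x = λ² - 17 - 17 = 64 - 34 ≡ 30; y = λ·(17 - 30) - 27 ≡ 17. → (30, 17)

(30, 17)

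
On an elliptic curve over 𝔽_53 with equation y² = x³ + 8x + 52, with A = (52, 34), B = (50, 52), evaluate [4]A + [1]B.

(26, 44)

First 4A:
Repeated addition: build up to 4A.
2A: tangent at (52, 34): λ = (3·52² + 8)/(2·34) ≡ 11/15. 15⁻¹ ≡ 46 (mod 53), so λ ≡ 11·46 ≡ 29.
  x = λ² - 52 - 52 = 841 - 104 ≡ 48; y = λ·(52 - 48) - 34 ≡ 29. → (48, 29)
3A: (48, 29) + (52, 34). λ = (34 - 29)/(52 - 48) ≡ 5/4 mod 53. 4⁻¹ ≡ 40 (mod 53) since 4·40 = 160 ≡ 1, so λ ≡ 41.
  x = λ² - 48 - 52 = 1681 - 100 ≡ 44; y = λ·(48 - 44) - 29 ≡ 29. → (44, 29)
4A: (44, 29) + (52, 34). λ = (34 - 29)/(52 - 44) ≡ 5/8 mod 53. 8⁻¹ ≡ 20 (mod 53), so λ ≡ 47.
  x = λ² - 44 - 52 = 2209 - 96 ≡ 46; y = λ·(44 - 46) - 29 ≡ 36. → (46, 36)
4A = (46, 36).
Finally 4A + B:
(46, 36) + (50, 52). λ = (52 - 36)/(50 - 46) ≡ 16/4 mod 53. 4⁻¹ ≡ 40 (mod 53), so λ ≡ 4.
  x = λ² - 46 - 50 = 16 - 96 ≡ 26; y = λ·(46 - 26) - 36 ≡ 44. → (26, 44)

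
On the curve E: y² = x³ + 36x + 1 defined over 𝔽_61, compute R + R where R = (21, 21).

(10, 43)

tangent at (21, 21): λ = (3·21² + 36)/(2·21) ≡ 17/42. 42⁻¹ ≡ 16 (mod 61) since 42·16 = 672 ≡ 1, so λ ≡ 17·16 ≡ 28.
  x = λ² - 21 - 21 = 784 - 42 ≡ 10; y = λ·(21 - 10) - 21 ≡ 43. → (10, 43)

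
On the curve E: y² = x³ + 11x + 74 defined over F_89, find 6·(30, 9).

Write G = (30, 9).
Repeated addition: build up to 6G.
2G: tangent at (30, 9): λ = (3·30² + 11)/(2·9) ≡ 41/18. 18⁻¹ ≡ 5 (mod 89), so λ ≡ 41·5 ≡ 27.
  x = λ² - 30 - 30 = 729 - 60 ≡ 46; y = λ·(30 - 46) - 9 ≡ 4. → (46, 4)
3G: (46, 4) + (30, 9). λ = (9 - 4)/(30 - 46) ≡ 5/73 mod 89. 73⁻¹ ≡ 50 (mod 89), so λ ≡ 72.
  x = λ² - 46 - 30 = 5184 - 76 ≡ 35; y = λ·(46 - 35) - 4 ≡ 76. → (35, 76)
4G: (35, 76) + (30, 9). λ = (9 - 76)/(30 - 35) ≡ 22/84 mod 89. 84⁻¹ ≡ 71 (mod 89), so λ ≡ 49.
  x = λ² - 35 - 30 = 2401 - 65 ≡ 22; y = λ·(35 - 22) - 76 ≡ 27. → (22, 27)
5G: (22, 27) + (30, 9). λ = (9 - 27)/(30 - 22) ≡ 71/8 mod 89. 8⁻¹ ≡ 78 (mod 89), so λ ≡ 20.
  x = λ² - 22 - 30 = 400 - 52 ≡ 81; y = λ·(22 - 81) - 27 ≡ 39. → (81, 39)
6G: (81, 39) + (30, 9). λ = (9 - 39)/(30 - 81) ≡ 59/38 mod 89. 38⁻¹ ≡ 82 (mod 89) since 38·82 = 3116 ≡ 1, so λ ≡ 32.
  x = λ² - 81 - 30 = 1024 - 111 ≡ 23; y = λ·(81 - 23) - 39 ≡ 37. → (23, 37)

(23, 37)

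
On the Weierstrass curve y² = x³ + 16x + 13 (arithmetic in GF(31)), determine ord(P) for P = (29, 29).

2P: tangent at (29, 29): λ = (3·29² + 16)/(2·29) ≡ 28/27. 27⁻¹ ≡ 23 (mod 31), so λ ≡ 28·23 ≡ 24.
  x = λ² - 29 - 29 = 576 - 58 ≡ 22; y = λ·(29 - 22) - 29 ≡ 15. → (22, 15)
3P: (22, 15) + (29, 29). λ = (29 - 15)/(29 - 22) ≡ 14/7 mod 31. 7⁻¹ ≡ 9 (mod 31) since 7·9 = 63 ≡ 1, so λ ≡ 2.
  x = λ² - 22 - 29 = 4 - 51 ≡ 15; y = λ·(22 - 15) - 15 ≡ 30. → (15, 30)
4P: (15, 30) + (29, 29). λ = (29 - 30)/(29 - 15) ≡ 30/14 mod 31. 14⁻¹ ≡ 20 (mod 31), so λ ≡ 11.
  x = λ² - 15 - 29 = 121 - 44 ≡ 15; y = λ·(15 - 15) - 30 ≡ 1. → (15, 1)
5P: (15, 1) + (29, 29). λ = (29 - 1)/(29 - 15) ≡ 28/14 mod 31. 14⁻¹ ≡ 20 (mod 31), so λ ≡ 2.
  x = λ² - 15 - 29 = 4 - 44 ≡ 22; y = λ·(15 - 22) - 1 ≡ 16. → (22, 16)
6P: (22, 16) + (29, 29). λ = (29 - 16)/(29 - 22) ≡ 13/7 mod 31. 7⁻¹ ≡ 9 (mod 31) since 7·9 = 63 ≡ 1, so λ ≡ 24.
  x = λ² - 22 - 29 = 576 - 51 ≡ 29; y = λ·(22 - 29) - 16 ≡ 2. → (29, 2)
7P: (29, 2) + (29, 29): same x and y₁ ≡ -y₂, so the sum is O.
7P = O, so the order is 7.

7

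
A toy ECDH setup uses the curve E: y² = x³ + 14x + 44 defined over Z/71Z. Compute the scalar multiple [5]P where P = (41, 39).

Double-and-add on 5 = (101)₂. Start with P = (41, 39) for the leading 1-bit.
double: tangent at (41, 39): λ = (3·41² + 14)/(2·39) ≡ 16/7. 7⁻¹ ≡ 61 (mod 71) since 7·61 = 427 ≡ 1, so λ ≡ 16·61 ≡ 53.
  x = λ² - 41 - 41 = 2809 - 82 ≡ 29; y = λ·(41 - 29) - 39 ≡ 29. → (29, 29)
double: tangent at (29, 29): λ = (3·29² + 14)/(2·29) ≡ 52/58. 58⁻¹ ≡ 60 (mod 71), so λ ≡ 52·60 ≡ 67.
  x = λ² - 29 - 29 = 4489 - 58 ≡ 29; y = λ·(29 - 29) - 29 ≡ 42. → (29, 42)
add P: (29, 42) + (41, 39). λ = (39 - 42)/(41 - 29) ≡ 68/12 mod 71. 12⁻¹ ≡ 6 (mod 71), so λ ≡ 53.
  x = λ² - 29 - 41 = 2809 - 70 ≡ 41; y = λ·(29 - 41) - 42 ≡ 32. → (41, 32)

(41, 32)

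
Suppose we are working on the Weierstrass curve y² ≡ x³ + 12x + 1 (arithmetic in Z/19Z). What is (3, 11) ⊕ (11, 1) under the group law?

(3, 11) + (11, 1). λ = (1 - 11)/(11 - 3) ≡ 9/8 mod 19. 8⁻¹ ≡ 12 (mod 19), so λ ≡ 13.
  x = λ² - 3 - 11 = 169 - 14 ≡ 3; y = λ·(3 - 3) - 11 ≡ 8. → (3, 8)

(3, 8)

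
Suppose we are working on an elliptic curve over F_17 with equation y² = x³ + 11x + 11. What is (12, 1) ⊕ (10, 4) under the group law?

(10, 13)

(12, 1) + (10, 4). λ = (4 - 1)/(10 - 12) ≡ 3/15 mod 17. 15⁻¹ ≡ 8 (mod 17), so λ ≡ 7.
  x = λ² - 12 - 10 = 49 - 22 ≡ 10; y = λ·(12 - 10) - 1 ≡ 13. → (10, 13)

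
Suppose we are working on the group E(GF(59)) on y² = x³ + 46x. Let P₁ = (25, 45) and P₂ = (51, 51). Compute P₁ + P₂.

(25, 45) + (51, 51). λ = (51 - 45)/(51 - 25) ≡ 6/26 mod 59. 26⁻¹ ≡ 25 (mod 59), so λ ≡ 32.
  x = λ² - 25 - 51 = 1024 - 76 ≡ 4; y = λ·(25 - 4) - 45 ≡ 37. → (4, 37)

(4, 37)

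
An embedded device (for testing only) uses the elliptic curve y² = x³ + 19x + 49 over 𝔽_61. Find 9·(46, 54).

Write Q = (46, 54).
Repeated addition: build up to 9Q.
2Q: tangent at (46, 54): λ = (3·46² + 19)/(2·54) ≡ 23/47. 47⁻¹ ≡ 13 (mod 61) since 47·13 = 611 ≡ 1, so λ ≡ 23·13 ≡ 55.
  x = λ² - 46 - 46 = 3025 - 92 ≡ 5; y = λ·(46 - 5) - 54 ≡ 5. → (5, 5)
3Q: (5, 5) + (46, 54). λ = (54 - 5)/(46 - 5) ≡ 49/41 mod 61. 41⁻¹ ≡ 3 (mod 61), so λ ≡ 25.
  x = λ² - 5 - 46 = 625 - 51 ≡ 25; y = λ·(5 - 25) - 5 ≡ 44. → (25, 44)
4Q: (25, 44) + (46, 54). λ = (54 - 44)/(46 - 25) ≡ 10/21 mod 61. 21⁻¹ ≡ 32 (mod 61), so λ ≡ 15.
  x = λ² - 25 - 46 = 225 - 71 ≡ 32; y = λ·(25 - 32) - 44 ≡ 34. → (32, 34)
5Q: (32, 34) + (46, 54). λ = (54 - 34)/(46 - 32) ≡ 20/14 mod 61. 14⁻¹ ≡ 48 (mod 61) since 14·48 = 672 ≡ 1, so λ ≡ 45.
  x = λ² - 32 - 46 = 2025 - 78 ≡ 56; y = λ·(32 - 56) - 34 ≡ 45. → (56, 45)
6Q: (56, 45) + (46, 54). λ = (54 - 45)/(46 - 56) ≡ 9/51 mod 61. 51⁻¹ ≡ 6 (mod 61), so λ ≡ 54.
  x = λ² - 56 - 46 = 2916 - 102 ≡ 8; y = λ·(56 - 8) - 45 ≡ 46. → (8, 46)
7Q: (8, 46) + (46, 54). λ = (54 - 46)/(46 - 8) ≡ 8/38 mod 61. 38⁻¹ ≡ 53 (mod 61) since 38·53 = 2014 ≡ 1, so λ ≡ 58.
  x = λ² - 8 - 46 = 3364 - 54 ≡ 16; y = λ·(8 - 16) - 46 ≡ 39. → (16, 39)
8Q: (16, 39) + (46, 54). λ = (54 - 39)/(46 - 16) ≡ 15/30 mod 61. 30⁻¹ ≡ 59 (mod 61), so λ ≡ 31.
  x = λ² - 16 - 46 = 961 - 62 ≡ 45; y = λ·(16 - 45) - 39 ≡ 38. → (45, 38)
9Q: (45, 38) + (46, 54). λ = (54 - 38)/(46 - 45) ≡ 16/1 mod 61. 1⁻¹ ≡ 1 (mod 61), so λ ≡ 16.
  x = λ² - 45 - 46 = 256 - 91 ≡ 43; y = λ·(45 - 43) - 38 ≡ 55. → (43, 55)

(43, 55)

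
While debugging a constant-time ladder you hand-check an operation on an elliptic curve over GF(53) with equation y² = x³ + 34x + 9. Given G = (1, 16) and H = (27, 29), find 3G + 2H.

First 3G:
Repeated addition: build up to 3G.
2G: tangent at (1, 16): λ = (3·1² + 34)/(2·16) ≡ 37/32. 32⁻¹ ≡ 5 (mod 53), so λ ≡ 37·5 ≡ 26.
  x = λ² - 1 - 1 = 676 - 2 ≡ 38; y = λ·(1 - 38) - 16 ≡ 29. → (38, 29)
3G: (38, 29) + (1, 16). λ = (16 - 29)/(1 - 38) ≡ 40/16 mod 53. 16⁻¹ ≡ 10 (mod 53) since 16·10 = 160 ≡ 1, so λ ≡ 29.
  x = λ² - 38 - 1 = 841 - 39 ≡ 7; y = λ·(38 - 7) - 29 ≡ 22. → (7, 22)
3G = (7, 22).
Next 2H:
Repeated addition: build up to 2H.
2H: tangent at (27, 29): λ = (3·27² + 34)/(2·29) ≡ 48/5. 5⁻¹ ≡ 32 (mod 53), so λ ≡ 48·32 ≡ 52.
  x = λ² - 27 - 27 = 2704 - 54 ≡ 0; y = λ·(27 - 0) - 29 ≡ 50. → (0, 50)
2H = (0, 50).
Finally 3G + 2H:
(7, 22) + (0, 50). λ = (50 - 22)/(0 - 7) ≡ 28/46 mod 53. 46⁻¹ ≡ 15 (mod 53), so λ ≡ 49.
  x = λ² - 7 - 0 = 2401 - 7 ≡ 9; y = λ·(7 - 9) - 22 ≡ 39. → (9, 39)

(9, 39)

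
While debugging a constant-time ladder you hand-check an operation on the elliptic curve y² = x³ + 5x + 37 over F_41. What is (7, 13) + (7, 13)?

tangent at (7, 13): λ = (3·7² + 5)/(2·13) ≡ 29/26. 26⁻¹ ≡ 30 (mod 41), so λ ≡ 29·30 ≡ 9.
  x = λ² - 7 - 7 = 81 - 14 ≡ 26; y = λ·(7 - 26) - 13 ≡ 21. → (26, 21)

(26, 21)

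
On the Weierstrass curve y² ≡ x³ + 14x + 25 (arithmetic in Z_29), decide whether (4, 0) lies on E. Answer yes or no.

yes

y² = 0² ≡ 0; x³ + 14x + 25 = 145 ≡ 0 (mod 29). 0 = 0.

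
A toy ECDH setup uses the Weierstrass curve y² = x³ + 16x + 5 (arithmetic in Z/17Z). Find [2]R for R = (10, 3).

(13, 9)

tangent at (10, 3): λ = (3·10² + 16)/(2·3) ≡ 10/6. 6⁻¹ ≡ 3 (mod 17) since 6·3 = 18 ≡ 1, so λ ≡ 10·3 ≡ 13.
  x = λ² - 10 - 10 = 169 - 20 ≡ 13; y = λ·(10 - 13) - 3 ≡ 9. → (13, 9)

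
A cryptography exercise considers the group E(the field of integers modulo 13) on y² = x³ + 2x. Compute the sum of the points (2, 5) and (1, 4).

(2, 5) + (1, 4). λ = (4 - 5)/(1 - 2) ≡ 12/12 mod 13. 12⁻¹ ≡ 12 (mod 13), so λ ≡ 1.
  x = λ² - 2 - 1 = 1 - 3 ≡ 11; y = λ·(2 - 11) - 5 ≡ 12. → (11, 12)

(11, 12)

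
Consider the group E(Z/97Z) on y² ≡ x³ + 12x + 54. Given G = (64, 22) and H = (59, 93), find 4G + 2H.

First 4G:
Double-and-add on 4 = (100)₂. Start with G = (64, 22) for the leading 1-bit.
double: tangent at (64, 22): λ = (3·64² + 12)/(2·22) ≡ 78/44. 44⁻¹ ≡ 86 (mod 97) since 44·86 = 3784 ≡ 1, so λ ≡ 78·86 ≡ 15.
  x = λ² - 64 - 64 = 225 - 128 ≡ 0; y = λ·(64 - 0) - 22 ≡ 65. → (0, 65)
double: tangent at (0, 65): λ = (3·0² + 12)/(2·65) ≡ 12/33. 33⁻¹ ≡ 50 (mod 97), so λ ≡ 12·50 ≡ 18.
  x = λ² - 0 - 0 = 324 - 0 ≡ 33; y = λ·(0 - 33) - 65 ≡ 20. → (33, 20)
4G = (33, 20).
Next 2H:
Repeated addition: build up to 2H.
2H: tangent at (59, 93): λ = (3·59² + 12)/(2·93) ≡ 76/89. 89⁻¹ ≡ 12 (mod 97) since 89·12 = 1068 ≡ 1, so λ ≡ 76·12 ≡ 39.
  x = λ² - 59 - 59 = 1521 - 118 ≡ 45; y = λ·(59 - 45) - 93 ≡ 65. → (45, 65)
2H = (45, 65).
Finally 4G + 2H:
(33, 20) + (45, 65). λ = (65 - 20)/(45 - 33) ≡ 45/12 mod 97. 12⁻¹ ≡ 89 (mod 97), so λ ≡ 28.
  x = λ² - 33 - 45 = 784 - 78 ≡ 27; y = λ·(33 - 27) - 20 ≡ 51. → (27, 51)

(27, 51)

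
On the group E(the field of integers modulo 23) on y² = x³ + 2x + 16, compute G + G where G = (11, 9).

(17, 15)

tangent at (11, 9): λ = (3·11² + 2)/(2·9) ≡ 20/18. 18⁻¹ ≡ 9 (mod 23), so λ ≡ 20·9 ≡ 19.
  x = λ² - 11 - 11 = 361 - 22 ≡ 17; y = λ·(11 - 17) - 9 ≡ 15. → (17, 15)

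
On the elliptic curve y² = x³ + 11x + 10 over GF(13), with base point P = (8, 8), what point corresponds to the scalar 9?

(0, 6)

Double-and-add on 9 = (1001)₂. Start with P = (8, 8) for the leading 1-bit.
double: tangent at (8, 8): λ = (3·8² + 11)/(2·8) ≡ 8/3. 3⁻¹ ≡ 9 (mod 13), so λ ≡ 8·9 ≡ 7.
  x = λ² - 8 - 8 = 49 - 16 ≡ 7; y = λ·(8 - 7) - 8 ≡ 12. → (7, 12)
double: tangent at (7, 12): λ = (3·7² + 11)/(2·12) ≡ 2/11. 11⁻¹ ≡ 6 (mod 13) since 11·6 = 66 ≡ 1, so λ ≡ 2·6 ≡ 12.
  x = λ² - 7 - 7 = 144 - 14 ≡ 0; y = λ·(7 - 0) - 12 ≡ 7. → (0, 7)
double: tangent at (0, 7): λ = (3·0² + 11)/(2·7) ≡ 11/1. 1⁻¹ ≡ 1 (mod 13), so λ ≡ 11·1 ≡ 11.
  x = λ² - 0 - 0 = 121 - 0 ≡ 4; y = λ·(0 - 4) - 7 ≡ 1. → (4, 1)
add P: (4, 1) + (8, 8). λ = (8 - 1)/(8 - 4) ≡ 7/4 mod 13. 4⁻¹ ≡ 10 (mod 13) since 4·10 = 40 ≡ 1, so λ ≡ 5.
  x = λ² - 4 - 8 = 25 - 12 ≡ 0; y = λ·(4 - 0) - 1 ≡ 6. → (0, 6)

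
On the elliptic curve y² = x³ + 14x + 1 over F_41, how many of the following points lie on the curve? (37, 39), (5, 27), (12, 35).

2

(37, 39): 39² ≡ 4, rhs ≡ 4 → on.
(5, 27): 27² ≡ 32, rhs ≡ 32 → on.
(12, 35): 35² ≡ 36, rhs ≡ 11 → off.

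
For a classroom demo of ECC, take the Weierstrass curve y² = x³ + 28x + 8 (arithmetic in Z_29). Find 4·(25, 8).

(24, 2)

Write Q = (25, 8).
Double-and-add on 4 = (100)₂. Start with Q = (25, 8) for the leading 1-bit.
double: tangent at (25, 8): λ = (3·25² + 28)/(2·8) ≡ 18/16. 16⁻¹ ≡ 20 (mod 29), so λ ≡ 18·20 ≡ 12.
  x = λ² - 25 - 25 = 144 - 50 ≡ 7; y = λ·(25 - 7) - 8 ≡ 5. → (7, 5)
double: tangent at (7, 5): λ = (3·7² + 28)/(2·5) ≡ 1/10. 10⁻¹ ≡ 3 (mod 29) since 10·3 = 30 ≡ 1, so λ ≡ 1·3 ≡ 3.
  x = λ² - 7 - 7 = 9 - 14 ≡ 24; y = λ·(7 - 24) - 5 ≡ 2. → (24, 2)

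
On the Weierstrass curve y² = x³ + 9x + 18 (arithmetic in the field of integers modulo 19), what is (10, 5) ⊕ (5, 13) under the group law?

(2, 5)

(10, 5) + (5, 13). λ = (13 - 5)/(5 - 10) ≡ 8/14 mod 19. 14⁻¹ ≡ 15 (mod 19), so λ ≡ 6.
  x = λ² - 10 - 5 = 36 - 15 ≡ 2; y = λ·(10 - 2) - 5 ≡ 5. → (2, 5)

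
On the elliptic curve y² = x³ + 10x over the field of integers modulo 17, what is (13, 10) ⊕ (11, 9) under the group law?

(13, 10) + (11, 9). λ = (9 - 10)/(11 - 13) ≡ 16/15 mod 17. 15⁻¹ ≡ 8 (mod 17), so λ ≡ 9.
  x = λ² - 13 - 11 = 81 - 24 ≡ 6; y = λ·(13 - 6) - 10 ≡ 2. → (6, 2)

(6, 2)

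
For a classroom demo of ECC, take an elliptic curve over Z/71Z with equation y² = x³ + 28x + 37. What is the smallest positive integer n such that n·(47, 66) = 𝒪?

8

2P: tangent at (47, 66): λ = (3·47² + 28)/(2·66) ≡ 52/61. 61⁻¹ ≡ 7 (mod 71), so λ ≡ 52·7 ≡ 9.
  x = λ² - 47 - 47 = 81 - 94 ≡ 58; y = λ·(47 - 58) - 66 ≡ 48. → (58, 48)
3P: (58, 48) + (47, 66). λ = (66 - 48)/(47 - 58) ≡ 18/60 mod 71. 60⁻¹ ≡ 58 (mod 71) since 60·58 = 3480 ≡ 1, so λ ≡ 50.
  x = λ² - 58 - 47 = 2500 - 105 ≡ 52; y = λ·(58 - 52) - 48 ≡ 39. → (52, 39)
4P: (52, 39) + (47, 66). λ = (66 - 39)/(47 - 52) ≡ 27/66 mod 71. 66⁻¹ ≡ 14 (mod 71), so λ ≡ 23.
  x = λ² - 52 - 47 = 529 - 99 ≡ 4; y = λ·(52 - 4) - 39 ≡ 0. → (4, 0)
5P: (4, 0) + (47, 66). λ = (66 - 0)/(47 - 4) ≡ 66/43 mod 71. 43⁻¹ ≡ 38 (mod 71), so λ ≡ 23.
  x = λ² - 4 - 47 = 529 - 51 ≡ 52; y = λ·(4 - 52) - 0 ≡ 32. → (52, 32)
6P: (52, 32) + (47, 66). λ = (66 - 32)/(47 - 52) ≡ 34/66 mod 71. 66⁻¹ ≡ 14 (mod 71), so λ ≡ 50.
  x = λ² - 52 - 47 = 2500 - 99 ≡ 58; y = λ·(52 - 58) - 32 ≡ 23. → (58, 23)
7P: (58, 23) + (47, 66). λ = (66 - 23)/(47 - 58) ≡ 43/60 mod 71. 60⁻¹ ≡ 58 (mod 71) since 60·58 = 3480 ≡ 1, so λ ≡ 9.
  x = λ² - 58 - 47 = 81 - 105 ≡ 47; y = λ·(58 - 47) - 23 ≡ 5. → (47, 5)
8P: (47, 5) + (47, 66): same x and y₁ ≡ -y₂, so the sum is 𝒪.
8P = 𝒪, so the order is 8.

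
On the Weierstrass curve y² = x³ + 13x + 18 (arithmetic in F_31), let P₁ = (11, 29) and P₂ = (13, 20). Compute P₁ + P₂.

(11, 29) + (13, 20). λ = (20 - 29)/(13 - 11) ≡ 22/2 mod 31. 2⁻¹ ≡ 16 (mod 31), so λ ≡ 11.
  x = λ² - 11 - 13 = 121 - 24 ≡ 4; y = λ·(11 - 4) - 29 ≡ 17. → (4, 17)

(4, 17)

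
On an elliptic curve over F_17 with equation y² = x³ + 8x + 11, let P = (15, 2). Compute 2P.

(12, 13)

tangent at (15, 2): λ = (3·15² + 8)/(2·2) ≡ 3/4. 4⁻¹ ≡ 13 (mod 17), so λ ≡ 3·13 ≡ 5.
  x = λ² - 15 - 15 = 25 - 30 ≡ 12; y = λ·(15 - 12) - 2 ≡ 13. → (12, 13)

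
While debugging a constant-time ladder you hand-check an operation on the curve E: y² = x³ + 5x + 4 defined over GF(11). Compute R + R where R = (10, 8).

tangent at (10, 8): λ = (3·10² + 5)/(2·8) ≡ 8/5. 5⁻¹ ≡ 9 (mod 11), so λ ≡ 8·9 ≡ 6.
  x = λ² - 10 - 10 = 36 - 20 ≡ 5; y = λ·(10 - 5) - 8 ≡ 0. → (5, 0)

(5, 0)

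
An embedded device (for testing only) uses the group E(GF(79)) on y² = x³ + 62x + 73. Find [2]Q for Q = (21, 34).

(0, 51)

tangent at (21, 34): λ = (3·21² + 62)/(2·34) ≡ 42/68. 68⁻¹ ≡ 43 (mod 79), so λ ≡ 42·43 ≡ 68.
  x = λ² - 21 - 21 = 4624 - 42 ≡ 0; y = λ·(21 - 0) - 34 ≡ 51. → (0, 51)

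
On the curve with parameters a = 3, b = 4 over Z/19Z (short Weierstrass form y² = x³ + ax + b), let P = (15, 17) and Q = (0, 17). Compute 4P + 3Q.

First 4P:
Repeated addition: build up to 4P.
2P: tangent at (15, 17): λ = (3·15² + 3)/(2·17) ≡ 13/15. 15⁻¹ ≡ 14 (mod 19) since 15·14 = 210 ≡ 1, so λ ≡ 13·14 ≡ 11.
  x = λ² - 15 - 15 = 121 - 30 ≡ 15; y = λ·(15 - 15) - 17 ≡ 2. → (15, 2)
3P: (15, 2) + (15, 17): same x and y₁ ≡ -y₂, so the sum is O.
4P: O + (15, 17) = (15, 17) (identity).
4P = (15, 17).
Next 3Q:
Repeated addition: build up to 3Q.
2Q: tangent at (0, 17): λ = (3·0² + 3)/(2·17) ≡ 3/15. 15⁻¹ ≡ 14 (mod 19) since 15·14 = 210 ≡ 1, so λ ≡ 3·14 ≡ 4.
  x = λ² - 0 - 0 = 16 - 0 ≡ 16; y = λ·(0 - 16) - 17 ≡ 14. → (16, 14)
3Q: (16, 14) + (0, 17). λ = (17 - 14)/(0 - 16) ≡ 3/3 mod 19. 3⁻¹ ≡ 13 (mod 19) since 3·13 = 39 ≡ 1, so λ ≡ 1.
  x = λ² - 16 - 0 = 1 - 16 ≡ 4; y = λ·(16 - 4) - 14 ≡ 17. → (4, 17)
3Q = (4, 17).
Finally 4P + 3Q:
(15, 17) + (4, 17). λ = (17 - 17)/(4 - 15) ≡ 0/8 mod 19. 8⁻¹ ≡ 12 (mod 19) since 8·12 = 96 ≡ 1, so λ ≡ 0.
  x = λ² - 15 - 4 = 0 - 19 ≡ 0; y = λ·(15 - 0) - 17 ≡ 2. → (0, 2)

(0, 2)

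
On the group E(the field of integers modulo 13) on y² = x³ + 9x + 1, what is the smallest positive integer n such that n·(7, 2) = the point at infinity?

9

2P: tangent at (7, 2): λ = (3·7² + 9)/(2·2) ≡ 0/4. 4⁻¹ ≡ 10 (mod 13), so λ ≡ 0·10 ≡ 0.
  x = λ² - 7 - 7 = 0 - 14 ≡ 12; y = λ·(7 - 12) - 2 ≡ 11. → (12, 11)
3P: (12, 11) + (7, 2). λ = (2 - 11)/(7 - 12) ≡ 4/8 mod 13. 8⁻¹ ≡ 5 (mod 13) since 8·5 = 40 ≡ 1, so λ ≡ 7.
  x = λ² - 12 - 7 = 49 - 19 ≡ 4; y = λ·(12 - 4) - 11 ≡ 6. → (4, 6)
4P: (4, 6) + (7, 2). λ = (2 - 6)/(7 - 4) ≡ 9/3 mod 13. 3⁻¹ ≡ 9 (mod 13) since 3·9 = 27 ≡ 1, so λ ≡ 3.
  x = λ² - 4 - 7 = 9 - 11 ≡ 11; y = λ·(4 - 11) - 6 ≡ 12. → (11, 12)
5P: (11, 12) + (7, 2). λ = (2 - 12)/(7 - 11) ≡ 3/9 mod 13. 9⁻¹ ≡ 3 (mod 13), so λ ≡ 9.
  x = λ² - 11 - 7 = 81 - 18 ≡ 11; y = λ·(11 - 11) - 12 ≡ 1. → (11, 1)
6P: (11, 1) + (7, 2). λ = (2 - 1)/(7 - 11) ≡ 1/9 mod 13. 9⁻¹ ≡ 3 (mod 13) since 9·3 = 27 ≡ 1, so λ ≡ 3.
  x = λ² - 11 - 7 = 9 - 18 ≡ 4; y = λ·(11 - 4) - 1 ≡ 7. → (4, 7)
7P: (4, 7) + (7, 2). λ = (2 - 7)/(7 - 4) ≡ 8/3 mod 13. 3⁻¹ ≡ 9 (mod 13), so λ ≡ 7.
  x = λ² - 4 - 7 = 49 - 11 ≡ 12; y = λ·(4 - 12) - 7 ≡ 2. → (12, 2)
8P: (12, 2) + (7, 2). λ = (2 - 2)/(7 - 12) ≡ 0/8 mod 13. 8⁻¹ ≡ 5 (mod 13), so λ ≡ 0.
  x = λ² - 12 - 7 = 0 - 19 ≡ 7; y = λ·(12 - 7) - 2 ≡ 11. → (7, 11)
9P: (7, 11) + (7, 2): same x and y₁ ≡ -y₂, so the sum is the point at infinity.
9P = the point at infinity, so the order is 9.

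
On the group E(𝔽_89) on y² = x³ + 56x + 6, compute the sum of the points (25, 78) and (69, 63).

(25, 78) + (69, 63). λ = (63 - 78)/(69 - 25) ≡ 74/44 mod 89. 44⁻¹ ≡ 87 (mod 89), so λ ≡ 30.
  x = λ² - 25 - 69 = 900 - 94 ≡ 5; y = λ·(25 - 5) - 78 ≡ 77. → (5, 77)

(5, 77)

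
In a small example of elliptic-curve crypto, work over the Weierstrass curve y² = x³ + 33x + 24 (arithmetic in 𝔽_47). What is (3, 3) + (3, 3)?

(0, 27)

tangent at (3, 3): λ = (3·3² + 33)/(2·3) ≡ 13/6. 6⁻¹ ≡ 8 (mod 47), so λ ≡ 13·8 ≡ 10.
  x = λ² - 3 - 3 = 100 - 6 ≡ 0; y = λ·(3 - 0) - 3 ≡ 27. → (0, 27)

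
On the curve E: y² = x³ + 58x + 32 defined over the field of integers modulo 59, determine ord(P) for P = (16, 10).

2P: tangent at (16, 10): λ = (3·16² + 58)/(2·10) ≡ 0/20. 20⁻¹ ≡ 3 (mod 59), so λ ≡ 0·3 ≡ 0.
  x = λ² - 16 - 16 = 0 - 32 ≡ 27; y = λ·(16 - 27) - 10 ≡ 49. → (27, 49)
3P: (27, 49) + (16, 10). λ = (10 - 49)/(16 - 27) ≡ 20/48 mod 59. 48⁻¹ ≡ 16 (mod 59) since 48·16 = 768 ≡ 1, so λ ≡ 25.
  x = λ² - 27 - 16 = 625 - 43 ≡ 51; y = λ·(27 - 51) - 49 ≡ 0. → (51, 0)
4P: (51, 0) + (16, 10). λ = (10 - 0)/(16 - 51) ≡ 10/24 mod 59. 24⁻¹ ≡ 32 (mod 59), so λ ≡ 25.
  x = λ² - 51 - 16 = 625 - 67 ≡ 27; y = λ·(51 - 27) - 0 ≡ 10. → (27, 10)
5P: (27, 10) + (16, 10). λ = (10 - 10)/(16 - 27) ≡ 0/48 mod 59. 48⁻¹ ≡ 16 (mod 59) since 48·16 = 768 ≡ 1, so λ ≡ 0.
  x = λ² - 27 - 16 = 0 - 43 ≡ 16; y = λ·(27 - 16) - 10 ≡ 49. → (16, 49)
6P: (16, 49) + (16, 10): same x and y₁ ≡ -y₂, so the sum is O.
6P = O, so the order is 6.

6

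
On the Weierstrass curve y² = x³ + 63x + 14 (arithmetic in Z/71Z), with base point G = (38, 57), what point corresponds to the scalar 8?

(33, 20)

Double-and-add on 8 = (1000)₂. Start with G = (38, 57) for the leading 1-bit.
double: tangent at (38, 57): λ = (3·38² + 63)/(2·57) ≡ 64/43. 43⁻¹ ≡ 38 (mod 71), so λ ≡ 64·38 ≡ 18.
  x = λ² - 38 - 38 = 324 - 76 ≡ 35; y = λ·(38 - 35) - 57 ≡ 68. → (35, 68)
double: tangent at (35, 68): λ = (3·35² + 63)/(2·68) ≡ 46/65. 65⁻¹ ≡ 59 (mod 71), so λ ≡ 46·59 ≡ 16.
  x = λ² - 35 - 35 = 256 - 70 ≡ 44; y = λ·(35 - 44) - 68 ≡ 1. → (44, 1)
double: tangent at (44, 1): λ = (3·44² + 63)/(2·1) ≡ 49/2. 2⁻¹ ≡ 36 (mod 71), so λ ≡ 49·36 ≡ 60.
  x = λ² - 44 - 44 = 3600 - 88 ≡ 33; y = λ·(44 - 33) - 1 ≡ 20. → (33, 20)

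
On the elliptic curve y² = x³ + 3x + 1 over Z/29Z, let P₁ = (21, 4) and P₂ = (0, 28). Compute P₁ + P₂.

(17, 8)

(21, 4) + (0, 28). λ = (28 - 4)/(0 - 21) ≡ 24/8 mod 29. 8⁻¹ ≡ 11 (mod 29) since 8·11 = 88 ≡ 1, so λ ≡ 3.
  x = λ² - 21 - 0 = 9 - 21 ≡ 17; y = λ·(21 - 17) - 4 ≡ 8. → (17, 8)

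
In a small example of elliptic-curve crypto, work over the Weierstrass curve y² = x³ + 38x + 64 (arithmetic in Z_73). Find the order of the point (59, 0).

2P: (59, 0) + (59, 0): same x and y₁ ≡ -y₂, so the sum is 𝒪.
2P = 𝒪, so the order is 2.

2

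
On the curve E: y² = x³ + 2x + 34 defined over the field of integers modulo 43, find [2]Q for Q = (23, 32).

(13, 8)

tangent at (23, 32): λ = (3·23² + 2)/(2·32) ≡ 41/21. 21⁻¹ ≡ 41 (mod 43) since 21·41 = 861 ≡ 1, so λ ≡ 41·41 ≡ 4.
  x = λ² - 23 - 23 = 16 - 46 ≡ 13; y = λ·(23 - 13) - 32 ≡ 8. → (13, 8)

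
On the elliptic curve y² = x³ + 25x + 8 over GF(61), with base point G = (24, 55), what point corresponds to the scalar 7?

Double-and-add on 7 = (111)₂. Start with G = (24, 55) for the leading 1-bit.
double: tangent at (24, 55): λ = (3·24² + 25)/(2·55) ≡ 45/49. 49⁻¹ ≡ 5 (mod 61), so λ ≡ 45·5 ≡ 42.
  x = λ² - 24 - 24 = 1764 - 48 ≡ 8; y = λ·(24 - 8) - 55 ≡ 7. → (8, 7)
add G: (8, 7) + (24, 55). λ = (55 - 7)/(24 - 8) ≡ 48/16 mod 61. 16⁻¹ ≡ 42 (mod 61), so λ ≡ 3.
  x = λ² - 8 - 24 = 9 - 32 ≡ 38; y = λ·(8 - 38) - 7 ≡ 25. → (38, 25)
double: tangent at (38, 25): λ = (3·38² + 25)/(2·25) ≡ 26/50. 50⁻¹ ≡ 11 (mod 61) since 50·11 = 550 ≡ 1, so λ ≡ 26·11 ≡ 42.
  x = λ² - 38 - 38 = 1764 - 76 ≡ 41; y = λ·(38 - 41) - 25 ≡ 32. → (41, 32)
add G: (41, 32) + (24, 55). λ = (55 - 32)/(24 - 41) ≡ 23/44 mod 61. 44⁻¹ ≡ 43 (mod 61) since 44·43 = 1892 ≡ 1, so λ ≡ 13.
  x = λ² - 41 - 24 = 169 - 65 ≡ 43; y = λ·(41 - 43) - 32 ≡ 3. → (43, 3)

(43, 3)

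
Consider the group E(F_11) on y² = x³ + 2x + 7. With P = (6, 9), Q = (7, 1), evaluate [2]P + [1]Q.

First 2P:
Repeated addition: build up to 2P.
2P: tangent at (6, 9): λ = (3·6² + 2)/(2·9) ≡ 0/7. 7⁻¹ ≡ 8 (mod 11), so λ ≡ 0·8 ≡ 0.
  x = λ² - 6 - 6 = 0 - 12 ≡ 10; y = λ·(6 - 10) - 9 ≡ 2. → (10, 2)
2P = (10, 2).
Finally 2P + Q:
(10, 2) + (7, 1). λ = (1 - 2)/(7 - 10) ≡ 10/8 mod 11. 8⁻¹ ≡ 7 (mod 11), so λ ≡ 4.
  x = λ² - 10 - 7 = 16 - 17 ≡ 10; y = λ·(10 - 10) - 2 ≡ 9. → (10, 9)

(10, 9)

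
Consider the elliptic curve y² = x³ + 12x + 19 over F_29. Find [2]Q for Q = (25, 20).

(3, 13)

tangent at (25, 20): λ = (3·25² + 12)/(2·20) ≡ 2/11. 11⁻¹ ≡ 8 (mod 29) since 11·8 = 88 ≡ 1, so λ ≡ 2·8 ≡ 16.
  x = λ² - 25 - 25 = 256 - 50 ≡ 3; y = λ·(25 - 3) - 20 ≡ 13. → (3, 13)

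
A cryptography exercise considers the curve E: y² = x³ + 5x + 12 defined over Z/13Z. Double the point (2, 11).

tangent at (2, 11): λ = (3·2² + 5)/(2·11) ≡ 4/9. 9⁻¹ ≡ 3 (mod 13), so λ ≡ 4·3 ≡ 12.
  x = λ² - 2 - 2 = 144 - 4 ≡ 10; y = λ·(2 - 10) - 11 ≡ 10. → (10, 10)

(10, 10)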